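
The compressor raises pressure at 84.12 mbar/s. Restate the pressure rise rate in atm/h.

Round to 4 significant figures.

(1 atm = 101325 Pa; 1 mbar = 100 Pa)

84.12 mbar/s × 100 Pa/mbar = 8412 Pa/s
8412 Pa/s ÷ 101325 Pa/atm × 3600 s/h = 298.872 atm/h

298.9 atm/h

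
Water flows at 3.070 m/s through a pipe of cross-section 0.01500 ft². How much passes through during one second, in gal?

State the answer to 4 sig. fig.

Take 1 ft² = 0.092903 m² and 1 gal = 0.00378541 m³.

1.130 gal

0.01500 ft² × 0.092903 → 0.00139354 m²
V = v × A × t = 3.07 m/s × 0.00139354 m² × 1 s = 0.00427817 m³
0.00427817 m³ ÷ (0.00378541 m³/gal) = 1.13017 gal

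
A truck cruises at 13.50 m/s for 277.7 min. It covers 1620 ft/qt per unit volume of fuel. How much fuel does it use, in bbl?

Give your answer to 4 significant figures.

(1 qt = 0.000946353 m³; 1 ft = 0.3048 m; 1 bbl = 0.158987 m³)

2.712 bbl

277.7 min → 16662 s
d = v × t = 13.5 × 16662 = 224937 m
1620 ft/qt → 521767 m/m³
V = d / (distance per unit fuel) = 224937 / 521767 = 0.431106 m³
In bbl: 0.431106 / 0.158987 = 2.71158 bbl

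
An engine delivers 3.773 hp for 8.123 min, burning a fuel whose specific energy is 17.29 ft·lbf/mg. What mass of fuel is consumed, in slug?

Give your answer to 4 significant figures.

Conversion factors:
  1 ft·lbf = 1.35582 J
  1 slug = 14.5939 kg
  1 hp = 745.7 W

0.004008 slug

3.773 hp → 2813.53 W
8.123 min → 487.38 s
E = P × t = 2813.53 × 487.38 = 1.37126×10⁶ J
17.29 ft·lbf/mg → 2.34421×10⁷ J/kg
m = E / e_s = 1.37126×10⁶ / 2.34421×10⁷ = 0.0584956 kg
In slug: 0.0584956 / 14.5939 = 0.00400822 slug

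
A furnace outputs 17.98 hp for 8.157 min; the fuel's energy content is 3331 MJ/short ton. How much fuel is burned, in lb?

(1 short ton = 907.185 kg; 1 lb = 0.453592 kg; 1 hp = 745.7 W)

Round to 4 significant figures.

17.98 hp → 13407.7 W
8.157 min → 489.42 s
E = P × t = 13407.7 × 489.42 = 6.562×10⁶ J
3331 MJ/short ton → 3.6718×10⁶ J/kg
m = E / e_s = 6.562×10⁶ / 3.6718×10⁶ = 1.78713 kg
In lb: 1.78713 / 0.453592 = 3.93995 lb

3.940 lb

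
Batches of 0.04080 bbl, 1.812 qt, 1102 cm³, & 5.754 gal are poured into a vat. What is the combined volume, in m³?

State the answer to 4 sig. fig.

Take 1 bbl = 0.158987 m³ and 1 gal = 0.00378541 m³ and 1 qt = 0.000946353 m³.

0.03108 m³

0.04080 bbl × 0.158987 → 0.00648667 m³
1.812 qt × 0.000946353 → 0.00171479 m³
1102 cm³ × 10⁻⁶ → 0.001102 m³
5.754 gal × 0.00378541 → 0.0217812 m³
Sum: 0.00648667 + 0.00171479 + 0.001102 + 0.0217812 = 0.0310847 m³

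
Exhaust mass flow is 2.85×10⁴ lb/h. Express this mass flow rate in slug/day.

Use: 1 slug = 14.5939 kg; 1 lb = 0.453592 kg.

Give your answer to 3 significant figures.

2.13×10⁴ slug/day

2.85×10⁴ lb/h × 0.453592 kg/lb ÷ 3600 s/h = 3.59094 kg/s
3.59094 kg/s ÷ 14.5939 kg/slug × 86400 s/day = 21259.4 slug/day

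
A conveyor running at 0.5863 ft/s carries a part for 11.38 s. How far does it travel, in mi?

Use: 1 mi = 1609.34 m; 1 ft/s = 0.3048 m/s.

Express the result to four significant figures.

0.001264 mi

0.5863 ft/s × 0.3048 = 0.178704 m/s
d = v × t = 0.178704 m/s × 11.38 s = 2.03365 m
2.03365 m ÷ (1609.34 m/mi) = 0.00126365 mi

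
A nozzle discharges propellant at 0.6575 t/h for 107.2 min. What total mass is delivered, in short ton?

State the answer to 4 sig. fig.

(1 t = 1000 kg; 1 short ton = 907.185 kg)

1.295 short ton

0.6575 t/h → 0.182639 kg/s
107.2 min → 6432 s
m = ṁ × t = 0.182639 × 6432 = 1174.73 kg
In short ton: 1174.73 / 907.185 = 1.29492 short ton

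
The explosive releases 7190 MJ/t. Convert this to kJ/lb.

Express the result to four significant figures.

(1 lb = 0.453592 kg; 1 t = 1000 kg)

3261 kJ/lb

7190 MJ/t × 1000000 J/MJ ÷ 1000 kg/t = 7.19×10⁶ J/kg
7.19×10⁶ J/kg ÷ 1000 J/kJ × 0.453592 kg/lb = 3261.33 kJ/lb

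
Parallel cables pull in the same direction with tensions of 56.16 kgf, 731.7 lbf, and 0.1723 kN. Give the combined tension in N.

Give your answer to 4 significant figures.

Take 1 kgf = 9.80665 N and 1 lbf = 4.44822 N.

3978 N

56.16 kgf × 9.80665 = 550.741 N
731.7 lbf × 4.44822 = 3254.76 N
0.1723 kN × 1000 = 172.3 N
Sum: 550.741 + 3254.76 + 172.3 = 3977.8 N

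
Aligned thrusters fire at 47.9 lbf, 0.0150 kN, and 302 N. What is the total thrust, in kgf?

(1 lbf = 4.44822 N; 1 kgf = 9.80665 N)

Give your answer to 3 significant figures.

47.9 lbf × 4.44822 = 213.07 N
0.0150 kN × 1000 = 15 N
302 N (already N)
Total: 213.07 + 15 + 302 = 530.07 N
In kgf: 530.07 / 9.80665 = 54.0521 kgf

54.1 kgf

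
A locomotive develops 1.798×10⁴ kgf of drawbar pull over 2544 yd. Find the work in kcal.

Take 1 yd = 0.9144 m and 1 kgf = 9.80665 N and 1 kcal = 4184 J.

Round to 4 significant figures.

1.798×10⁴ kgf × 9.80665 → 176324 N
2544 yd × 0.9144 → 2326.23 m
W = F × d = 176324 N × 2326.23 m = 4.1017×10⁸ J
4.1017×10⁸ J ÷ (4184 J/kcal) = 98033 kcal

9.803×10⁴ kcal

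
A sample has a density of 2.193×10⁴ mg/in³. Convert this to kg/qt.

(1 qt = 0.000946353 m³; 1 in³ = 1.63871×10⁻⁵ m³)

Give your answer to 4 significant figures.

1.266 kg/qt

2.193×10⁴ mg/in³ × 10⁻⁶ kg/mg ÷ 1.63871×10⁻⁵ m³/in³ = 1338.25 kg/m³
1338.25 kg/m³ × 0.000946353 m³/qt = 1.26646 kg/qt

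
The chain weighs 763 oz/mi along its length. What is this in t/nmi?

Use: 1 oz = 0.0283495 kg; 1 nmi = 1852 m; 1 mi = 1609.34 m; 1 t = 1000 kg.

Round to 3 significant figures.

0.0249 t/nmi

763 oz/mi × 0.0283495 kg/oz ÷ 1609.34 m/mi = 0.0134407 kg/m
0.0134407 kg/m ÷ 1000 kg/t × 1852 m/nmi = 0.0248922 t/nmi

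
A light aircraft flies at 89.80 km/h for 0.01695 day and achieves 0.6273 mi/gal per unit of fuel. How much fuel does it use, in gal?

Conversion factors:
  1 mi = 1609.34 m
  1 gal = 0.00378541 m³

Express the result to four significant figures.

89.80 km/h → 24.9444 m/s
0.01695 day → 1464.48 s
d = v × t = 24.9444 × 1464.48 = 36530.6 m
0.6273 mi/gal → 266692 m/m³
V = d / (distance per unit fuel) = 36530.6 / 266692 = 0.136977 m³
In gal: 0.136977 / 0.00378541 = 36.1855 gal

36.19 gal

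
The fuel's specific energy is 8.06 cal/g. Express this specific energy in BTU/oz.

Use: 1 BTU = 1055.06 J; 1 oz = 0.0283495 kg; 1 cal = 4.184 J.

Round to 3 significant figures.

8.06 cal/g × 4.184 J/cal ÷ 0.001 kg/g = 33723 J/kg
33723 J/kg ÷ 1055.06 J/BTU × 0.0283495 kg/oz = 0.906138 BTU/oz

0.906 BTU/oz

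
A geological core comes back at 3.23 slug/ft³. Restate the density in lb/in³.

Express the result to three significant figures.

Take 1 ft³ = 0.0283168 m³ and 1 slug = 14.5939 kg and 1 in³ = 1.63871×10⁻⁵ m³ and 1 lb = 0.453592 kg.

3.23 slug/ft³ × 14.5939 kg/slug ÷ 0.0283168 m³/ft³ = 1664.68 kg/m³
1664.68 kg/m³ ÷ 0.453592 kg/lb × 1.63871×10⁻⁵ m³/in³ = 0.0601406 lb/in³

0.0601 lb/in³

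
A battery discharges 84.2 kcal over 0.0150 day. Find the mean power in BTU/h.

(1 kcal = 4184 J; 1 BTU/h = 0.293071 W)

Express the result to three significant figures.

84.2 kcal × 4184 = 352293 J
0.0150 day × 86400 = 1296 s
P = E / t = 352293 J / 1296 s = 271.831 W
271.831 W ÷ (0.293071 W/BTU/h) = 927.526 BTU/h

928 BTU/h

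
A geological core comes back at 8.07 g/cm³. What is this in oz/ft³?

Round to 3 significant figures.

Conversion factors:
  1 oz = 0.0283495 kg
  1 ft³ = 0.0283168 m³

8.07 g/cm³ × 0.001 kg/g ÷ 10⁻⁶ m³/cm³ = 8070 kg/m³
8070 kg/m³ ÷ 0.0283495 kg/oz × 0.0283168 m³/ft³ = 8060.69 oz/ft³

8060 oz/ft³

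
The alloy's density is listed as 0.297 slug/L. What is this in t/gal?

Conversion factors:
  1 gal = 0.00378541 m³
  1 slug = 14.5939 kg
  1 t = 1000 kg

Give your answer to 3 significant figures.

0.0164 t/gal

0.297 slug/L × 14.5939 kg/slug ÷ 0.001 m³/L = 4334.39 kg/m³
4334.39 kg/m³ ÷ 1000 kg/t × 0.00378541 m³/gal = 0.0164074 t/gal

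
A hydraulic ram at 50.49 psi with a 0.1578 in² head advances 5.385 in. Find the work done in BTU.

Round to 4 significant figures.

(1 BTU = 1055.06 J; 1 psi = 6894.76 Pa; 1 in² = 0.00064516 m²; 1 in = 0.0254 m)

0.004595 BTU

50.49 psi → 348116 Pa
0.1578 in² → 1.01806×10⁻⁴ m²
F = P × A = 348116 × 1.01806×10⁻⁴ = 35.4403 N
5.385 in → 0.136779 m
W = F × d = 35.4403 × 0.136779 = 4.84749 J
In BTU: 4.84749 / 1055.06 = 0.00459452 BTU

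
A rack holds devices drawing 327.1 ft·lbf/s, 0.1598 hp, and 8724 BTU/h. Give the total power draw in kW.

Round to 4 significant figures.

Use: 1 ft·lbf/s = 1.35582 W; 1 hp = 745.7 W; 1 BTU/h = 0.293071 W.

3.119 kW

327.1 ft·lbf/s × 1.35582 = 443.489 W
0.1598 hp × 745.7 = 119.163 W
8724 BTU/h × 0.293071 = 2556.75 W
Sum: 443.489 + 119.163 + 2556.75 = 3119.4 W
In kW: 3119.4 / 1000 = 3.1194 kW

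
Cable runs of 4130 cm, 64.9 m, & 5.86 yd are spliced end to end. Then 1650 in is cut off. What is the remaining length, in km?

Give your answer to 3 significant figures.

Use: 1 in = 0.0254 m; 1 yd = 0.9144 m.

0.0696 km

4130 cm × 0.01 = 41.3 m
64.9 m (already m)
5.86 yd × 0.9144 = 5.35838 m
1650 in × 0.0254 = 41.91 m
Result: 41.3 + 64.9 + 5.35838 − 41.91 = 69.6484 m
In km: 69.6484 / 1000 = 0.0696484 km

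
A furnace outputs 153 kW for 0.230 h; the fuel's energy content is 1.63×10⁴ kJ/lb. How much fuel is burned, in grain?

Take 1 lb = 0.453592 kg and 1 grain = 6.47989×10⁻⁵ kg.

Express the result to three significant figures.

153 kW → 153000 W
0.230 h → 828 s
E = P × t = 153000 × 828 = 1.26684×10⁸ J
1.63×10⁴ kJ/lb → 3.59354×10⁷ J/kg
m = E / e_s = 1.26684×10⁸ / 3.59354×10⁷ = 3.52533 kg
In grain: 3.52533 / 6.47989×10⁻⁵ = 54404.2 grain

5.44×10⁴ grain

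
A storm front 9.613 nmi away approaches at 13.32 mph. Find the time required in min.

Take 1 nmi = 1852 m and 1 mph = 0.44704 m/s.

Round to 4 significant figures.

49.83 min

9.613 nmi × 1852 = 17803.3 m
13.32 mph × 0.44704 = 5.95457 m/s
t = d / v = 17803.3 m / 5.95457 m/s = 2989.85 s
2989.85 s ÷ (60 s/min) = 49.8308 min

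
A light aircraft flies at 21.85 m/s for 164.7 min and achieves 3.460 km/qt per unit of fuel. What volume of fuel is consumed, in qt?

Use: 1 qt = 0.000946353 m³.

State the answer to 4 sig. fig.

62.41 qt

164.7 min → 9882 s
d = v × t = 21.85 × 9882 = 215922 m
3.460 km/qt → 3.65614×10⁶ m/m³
V = d / (distance per unit fuel) = 215922 / 3.65614×10⁶ = 0.0590574 m³
In qt: 0.0590574 / 0.000946353 = 62.4053 qt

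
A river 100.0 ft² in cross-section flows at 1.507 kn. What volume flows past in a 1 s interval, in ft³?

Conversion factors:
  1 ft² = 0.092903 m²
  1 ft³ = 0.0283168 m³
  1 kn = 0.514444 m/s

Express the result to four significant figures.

254.4 ft³

1.507 kn × 0.514444 → 0.775267 m/s
100.0 ft² × 0.092903 → 9.2903 m²
V = v × A × t = 0.775267 m/s × 9.2903 m² × 1 s = 7.20246 m³
7.20246 m³ ÷ (0.0283168 m³/ft³) = 254.353 ft³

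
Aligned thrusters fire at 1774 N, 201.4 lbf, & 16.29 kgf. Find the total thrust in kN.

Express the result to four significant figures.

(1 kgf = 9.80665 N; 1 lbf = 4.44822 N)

2.830 kN

1774 N (already N)
201.4 lbf × 4.44822 = 895.872 N
16.29 kgf × 9.80665 = 159.75 N
Combined: 1774 + 895.872 + 159.75 = 2829.62 N
In kN: 2829.62 / 1000 = 2.82962 kN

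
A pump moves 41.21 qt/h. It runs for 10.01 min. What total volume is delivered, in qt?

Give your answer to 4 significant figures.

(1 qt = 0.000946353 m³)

41.21 qt/h → 1.08331×10⁻⁵ m³/s
10.01 min → 600.6 s
V = Q × t = 1.08331×10⁻⁵ × 600.6 = 0.00650636 m³
In qt: 0.00650636 / 0.000946353 = 6.87519 qt

6.875 qt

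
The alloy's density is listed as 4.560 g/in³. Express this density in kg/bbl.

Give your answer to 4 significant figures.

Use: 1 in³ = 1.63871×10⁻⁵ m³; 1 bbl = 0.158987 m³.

4.560 g/in³ × 0.001 kg/g ÷ 1.63871×10⁻⁵ m³/in³ = 278.268 kg/m³
278.268 kg/m³ × 0.158987 m³/bbl = 44.241 kg/bbl

44.24 kg/bbl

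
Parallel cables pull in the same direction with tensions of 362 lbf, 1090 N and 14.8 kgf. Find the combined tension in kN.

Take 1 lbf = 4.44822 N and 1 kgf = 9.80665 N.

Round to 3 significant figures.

362 lbf × 4.44822 = 1610.26 N
1090 N (already N)
14.8 kgf × 9.80665 = 145.138 N
Total: 1610.26 + 1090 + 145.138 = 2845.4 N
In kN: 2845.4 / 1000 = 2.8454 kN

2.85 kN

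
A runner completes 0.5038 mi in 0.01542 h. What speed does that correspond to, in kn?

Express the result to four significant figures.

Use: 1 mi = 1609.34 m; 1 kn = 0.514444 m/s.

28.39 kn

0.5038 mi × 1609.34 = 810.785 m
0.01542 h × 3600 = 55.512 s
v = d / t = 810.785 m / 55.512 s = 14.6056 m/s
14.6056 m/s ÷ (0.514444 m/s/kn) = 28.391 kn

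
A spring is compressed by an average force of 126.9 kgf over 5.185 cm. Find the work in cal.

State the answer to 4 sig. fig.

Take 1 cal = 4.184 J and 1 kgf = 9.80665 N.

15.42 cal

126.9 kgf × 9.80665 = 1244.46 N
5.185 cm × 0.01 = 0.05185 m
W = F × d = 1244.46 N × 0.05185 m = 64.5253 J
64.5253 J ÷ (4.184 J/cal) = 15.4219 cal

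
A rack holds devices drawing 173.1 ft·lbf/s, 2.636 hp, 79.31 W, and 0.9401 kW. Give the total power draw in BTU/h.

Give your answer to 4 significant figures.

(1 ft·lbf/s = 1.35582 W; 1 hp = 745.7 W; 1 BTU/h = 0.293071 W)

1.099×10⁴ BTU/h

173.1 ft·lbf/s × 1.35582 = 234.692 W
2.636 hp × 745.7 = 1965.67 W
79.31 W (already W)
0.9401 kW × 1000 = 940.1 W
Combined: 234.692 + 1965.67 + 79.31 + 940.1 = 3219.77 W
In BTU/h: 3219.77 / 0.293071 = 10986.3 BTU/h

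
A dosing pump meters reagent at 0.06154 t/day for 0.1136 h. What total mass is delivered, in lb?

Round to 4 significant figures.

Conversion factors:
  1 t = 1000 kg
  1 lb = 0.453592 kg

0.6422 lb

0.06154 t/day → 7.12269×10⁻⁴ kg/s
0.1136 h → 408.96 s
m = ṁ × t = 7.12269×10⁻⁴ × 408.96 = 0.29129 kg
In lb: 0.29129 / 0.453592 = 0.642185 lb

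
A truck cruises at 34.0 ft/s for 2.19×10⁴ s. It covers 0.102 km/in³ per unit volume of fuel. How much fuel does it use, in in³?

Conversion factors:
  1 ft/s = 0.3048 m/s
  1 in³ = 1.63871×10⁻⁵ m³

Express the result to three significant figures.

2230 in³

34.0 ft/s → 10.3632 m/s
d = v × t = 10.3632 × 21900 = 226954 m
0.102 km/in³ → 6.22441×10⁶ m/m³
V = d / (distance per unit fuel) = 226954 / 6.22441×10⁶ = 0.0364619 m³
In in³: 0.0364619 / 1.63871×10⁻⁵ = 2225.04 in³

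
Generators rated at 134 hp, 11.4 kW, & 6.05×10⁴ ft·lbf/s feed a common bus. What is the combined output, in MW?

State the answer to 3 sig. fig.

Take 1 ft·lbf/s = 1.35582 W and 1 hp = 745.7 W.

0.193 MW

134 hp × 745.7 → 99923.8 W
11.4 kW × 1000 → 11400 W
6.05×10⁴ ft·lbf/s × 1.35582 → 82027.1 W
Sum: 99923.8 + 11400 + 82027.1 = 193351 W
In MW: 193351 / 1000000 = 0.193351 MW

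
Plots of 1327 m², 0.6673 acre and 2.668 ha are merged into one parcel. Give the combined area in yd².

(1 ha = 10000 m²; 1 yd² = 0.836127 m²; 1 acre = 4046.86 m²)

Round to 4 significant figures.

3.673×10⁴ yd²

1327 m² (already m²)
0.6673 acre × 4046.86 = 2700.47 m²
2.668 ha × 10000 = 26680 m²
Total: 1327 + 2700.47 + 26680 = 30707.5 m²
In yd²: 30707.5 / 0.836127 = 36725.9 yd²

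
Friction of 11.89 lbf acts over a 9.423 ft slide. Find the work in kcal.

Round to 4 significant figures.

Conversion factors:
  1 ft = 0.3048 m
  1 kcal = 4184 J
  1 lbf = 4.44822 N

0.03631 kcal

11.89 lbf × 4.44822 → 52.8893 N
9.423 ft × 0.3048 → 2.87213 m
W = F × d = 52.8893 N × 2.87213 m = 151.905 J
151.905 J ÷ (4184 J/kcal) = 0.0363062 kcal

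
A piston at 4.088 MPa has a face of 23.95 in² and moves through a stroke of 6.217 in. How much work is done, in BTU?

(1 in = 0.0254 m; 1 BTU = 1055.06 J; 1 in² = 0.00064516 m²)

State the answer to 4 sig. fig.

9.454 BTU

4.088 MPa → 4.088×10⁶ Pa
23.95 in² → 0.0154516 m²
F = P × A = 4.088×10⁶ × 0.0154516 = 63166.1 N
6.217 in → 0.157912 m
W = F × d = 63166.1 × 0.157912 = 9974.69 J
In BTU: 9974.69 / 1055.06 = 9.45414 BTU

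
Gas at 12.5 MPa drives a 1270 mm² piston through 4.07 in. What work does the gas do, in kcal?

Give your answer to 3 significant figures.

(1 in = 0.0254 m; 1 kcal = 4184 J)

12.5 MPa → 1.25×10⁷ Pa
1270 mm² → 0.00127 m²
F = P × A = 1.25×10⁷ × 0.00127 = 15875 N
4.07 in → 0.103378 m
W = F × d = 15875 × 0.103378 = 1641.13 J
In kcal: 1641.13 / 4184 = 0.392239 kcal

0.392 kcal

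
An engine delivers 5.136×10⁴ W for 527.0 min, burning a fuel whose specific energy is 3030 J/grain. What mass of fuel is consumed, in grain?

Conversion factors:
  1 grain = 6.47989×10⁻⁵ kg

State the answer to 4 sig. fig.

527.0 min → 31620 s
E = P × t = 51360 × 31620 = 1.624×10⁹ J
3030 J/grain → 4.67601×10⁷ J/kg
m = E / e_s = 1.624×10⁹ / 4.67601×10⁷ = 34.7305 kg
In grain: 34.7305 / 6.47989×10⁻⁵ = 535974 grain

5.360×10⁵ grain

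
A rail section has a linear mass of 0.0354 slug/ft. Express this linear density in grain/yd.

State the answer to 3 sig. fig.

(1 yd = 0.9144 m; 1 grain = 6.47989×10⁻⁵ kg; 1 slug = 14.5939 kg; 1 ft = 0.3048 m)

2.39×10⁴ grain/yd

0.0354 slug/ft × 14.5939 kg/slug ÷ 0.3048 m/ft = 1.69496 kg/m
1.69496 kg/m ÷ 6.47989×10⁻⁵ kg/grain × 0.9144 m/yd = 23918.2 grain/yd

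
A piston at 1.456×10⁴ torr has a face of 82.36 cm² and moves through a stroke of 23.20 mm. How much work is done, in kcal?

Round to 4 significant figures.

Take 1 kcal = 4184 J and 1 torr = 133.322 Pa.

0.08865 kcal

1.456×10⁴ torr → 1.94117×10⁶ Pa
82.36 cm² → 0.008236 m²
F = P × A = 1.94117×10⁶ × 0.008236 = 15987.5 N
23.20 mm → 0.0232 m
W = F × d = 15987.5 × 0.0232 = 370.91 J
In kcal: 370.91 / 4184 = 0.0886496 kcal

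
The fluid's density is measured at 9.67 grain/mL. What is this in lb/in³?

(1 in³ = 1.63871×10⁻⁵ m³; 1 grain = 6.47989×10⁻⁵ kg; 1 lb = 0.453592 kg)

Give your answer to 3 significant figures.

0.0226 lb/in³

9.67 grain/mL × 6.47989×10⁻⁵ kg/grain ÷ 10⁻⁶ m³/mL = 626.605 kg/m³
626.605 kg/m³ ÷ 0.453592 kg/lb × 1.63871×10⁻⁵ m³/in³ = 0.0226376 lb/in³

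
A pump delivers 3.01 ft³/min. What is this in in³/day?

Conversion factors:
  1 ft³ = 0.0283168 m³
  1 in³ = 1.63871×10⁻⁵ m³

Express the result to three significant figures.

3.01 ft³/min × 0.0283168 m³/ft³ ÷ 60 s/min = 0.00142056 m³/s
0.00142056 m³/s ÷ 1.63871×10⁻⁵ m³/in³ × 86400 s/day = 7.48982×10⁶ in³/day

7.49×10⁶ in³/day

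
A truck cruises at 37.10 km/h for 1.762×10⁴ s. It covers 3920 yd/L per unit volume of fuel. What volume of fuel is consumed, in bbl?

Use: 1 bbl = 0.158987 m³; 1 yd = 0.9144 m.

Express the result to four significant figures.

37.10 km/h → 10.3056 m/s
d = v × t = 10.3056 × 17620 = 181585 m
3920 yd/L → 3.58445×10⁶ m/m³
V = d / (distance per unit fuel) = 181585 / 3.58445×10⁶ = 0.0506591 m³
In bbl: 0.0506591 / 0.158987 = 0.318637 bbl

0.3186 bbl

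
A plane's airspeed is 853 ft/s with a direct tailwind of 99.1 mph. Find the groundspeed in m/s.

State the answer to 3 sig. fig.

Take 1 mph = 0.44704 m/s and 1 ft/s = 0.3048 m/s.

853 ft/s × 0.3048 = 259.994 m/s
99.1 mph × 0.44704 = 44.3017 m/s
Sum: 259.994 + 44.3017 = 304.296 m/s

304 m/s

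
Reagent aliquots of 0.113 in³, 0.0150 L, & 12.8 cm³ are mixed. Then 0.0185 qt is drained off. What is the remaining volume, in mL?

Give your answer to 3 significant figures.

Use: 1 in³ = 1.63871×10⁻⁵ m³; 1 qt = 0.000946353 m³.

12.1 mL

0.113 in³ × 1.63871×10⁻⁵ = 1.85174×10⁻⁶ m³
0.0150 L × 0.001 = 1.5×10⁻⁵ m³
12.8 cm³ × 10⁻⁶ = 1.28×10⁻⁵ m³
0.0185 qt × 0.000946353 = 1.75075×10⁻⁵ m³
Net: 1.85174×10⁻⁶ + 1.5×10⁻⁵ + 1.28×10⁻⁵ − 1.75075×10⁻⁵ = 1.21442×10⁻⁵ m³
In mL: 1.21442×10⁻⁵ / 10⁻⁶ = 12.1442 mL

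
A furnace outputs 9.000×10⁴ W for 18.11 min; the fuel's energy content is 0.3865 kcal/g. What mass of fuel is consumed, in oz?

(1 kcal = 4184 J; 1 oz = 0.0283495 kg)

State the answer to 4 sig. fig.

2133 oz

18.11 min → 1086.6 s
E = P × t = 90000 × 1086.6 = 9.7794×10⁷ J
0.3865 kcal/g → 1.61712×10⁶ J/kg
m = E / e_s = 9.7794×10⁷ / 1.61712×10⁶ = 60.4742 kg
In oz: 60.4742 / 0.0283495 = 2133.17 oz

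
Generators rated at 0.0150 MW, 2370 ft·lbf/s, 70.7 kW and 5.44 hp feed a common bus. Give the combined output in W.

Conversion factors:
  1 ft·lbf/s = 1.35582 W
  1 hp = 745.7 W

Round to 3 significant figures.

9.30×10⁴ W

0.0150 MW × 1000000 → 15000 W
2370 ft·lbf/s × 1.35582 → 3213.29 W
70.7 kW × 1000 → 70700 W
5.44 hp × 745.7 → 4056.61 W
Combined: 15000 + 3213.29 + 70700 + 4056.61 = 92969.9 W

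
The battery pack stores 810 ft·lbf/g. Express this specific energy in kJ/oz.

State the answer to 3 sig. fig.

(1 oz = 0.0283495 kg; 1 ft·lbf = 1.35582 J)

810 ft·lbf/g × 1.35582 J/ft·lbf ÷ 0.001 kg/g = 1.09821×10⁶ J/kg
1.09821×10⁶ J/kg ÷ 1000 J/kJ × 0.0283495 kg/oz = 31.1337 kJ/oz

31.1 kJ/oz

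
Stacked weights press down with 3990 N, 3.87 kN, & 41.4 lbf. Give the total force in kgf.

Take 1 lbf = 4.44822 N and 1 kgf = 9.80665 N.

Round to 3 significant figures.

820 kgf

3990 N (already N)
3.87 kN × 1000 = 3870 N
41.4 lbf × 4.44822 = 184.156 N
Total: 3990 + 3870 + 184.156 = 8044.16 N
In kgf: 8044.16 / 9.80665 = 820.276 kgf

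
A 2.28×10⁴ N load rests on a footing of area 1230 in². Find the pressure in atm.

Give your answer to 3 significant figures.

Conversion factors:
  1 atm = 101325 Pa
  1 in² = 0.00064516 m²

1230 in² × 0.00064516 = 0.793547 m²
P = F / A = 22800 N / 0.793547 m² = 28731.8 Pa
28731.8 Pa ÷ (101325 Pa/atm) = 0.283561 atm

0.284 atm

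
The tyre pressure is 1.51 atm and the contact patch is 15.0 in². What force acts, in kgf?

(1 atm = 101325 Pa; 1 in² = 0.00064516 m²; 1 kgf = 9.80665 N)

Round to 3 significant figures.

1.51 atm × 101325 = 153001 Pa
15.0 in² × 0.00064516 = 0.0096774 m²
F = P × A = 153001 Pa × 0.0096774 m² = 1480.65 N
1480.65 N ÷ (9.80665 N/kgf) = 150.984 kgf

151 kgf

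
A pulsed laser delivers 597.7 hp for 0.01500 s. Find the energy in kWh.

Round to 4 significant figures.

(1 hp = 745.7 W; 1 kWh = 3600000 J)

597.7 hp × 745.7 → 445705 W
E = P × t = 445705 W × 0.015 s = 6685.58 J
6685.58 J ÷ (3600000 J/kWh) = 0.00185711 kWh

0.001857 kWh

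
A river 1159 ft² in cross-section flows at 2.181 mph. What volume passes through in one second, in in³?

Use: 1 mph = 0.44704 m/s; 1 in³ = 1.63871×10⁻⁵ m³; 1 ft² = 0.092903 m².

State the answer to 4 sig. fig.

2.181 mph × 0.44704 → 0.974994 m/s
1159 ft² × 0.092903 → 107.675 m²
V = v × A × t = 0.974994 m/s × 107.675 m² × 1 s = 104.982 m³
104.982 m³ ÷ (1.63871×10⁻⁵ m³/in³) = 6.40638×10⁶ in³

6.406×10⁶ in³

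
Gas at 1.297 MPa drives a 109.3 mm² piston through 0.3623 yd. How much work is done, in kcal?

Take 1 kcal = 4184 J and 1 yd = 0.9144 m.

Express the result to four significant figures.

0.01122 kcal

1.297 MPa → 1.297×10⁶ Pa
109.3 mm² → 1.093×10⁻⁴ m²
F = P × A = 1.297×10⁶ × 1.093×10⁻⁴ = 141.762 N
0.3623 yd → 0.331287 m
W = F × d = 141.762 × 0.331287 = 46.9639 J
In kcal: 46.9639 / 4184 = 0.0112246 kcal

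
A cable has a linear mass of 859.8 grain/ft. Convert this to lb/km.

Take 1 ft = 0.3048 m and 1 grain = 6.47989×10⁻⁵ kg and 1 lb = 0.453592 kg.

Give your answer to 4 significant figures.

403.0 lb/km

859.8 grain/ft × 6.47989×10⁻⁵ kg/grain ÷ 0.3048 m/ft = 0.182789 kg/m
0.182789 kg/m ÷ 0.453592 kg/lb × 1000 m/km = 402.981 lb/km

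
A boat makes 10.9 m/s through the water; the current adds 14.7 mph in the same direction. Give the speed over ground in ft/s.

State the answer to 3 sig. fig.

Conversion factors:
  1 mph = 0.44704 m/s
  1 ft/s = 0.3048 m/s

10.9 m/s (already m/s)
14.7 mph × 0.44704 = 6.57149 m/s
Total: 10.9 + 6.57149 = 17.4715 m/s
In ft/s: 17.4715 / 0.3048 = 57.3212 ft/s

57.3 ft/s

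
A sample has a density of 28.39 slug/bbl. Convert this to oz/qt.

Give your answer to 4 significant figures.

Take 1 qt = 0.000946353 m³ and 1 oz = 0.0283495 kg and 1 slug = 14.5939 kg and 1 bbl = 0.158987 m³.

28.39 slug/bbl × 14.5939 kg/slug ÷ 0.158987 m³/bbl = 2606 kg/m³
2606 kg/m³ ÷ 0.0283495 kg/oz × 0.000946353 m³/qt = 86.9926 oz/qt

86.99 oz/qt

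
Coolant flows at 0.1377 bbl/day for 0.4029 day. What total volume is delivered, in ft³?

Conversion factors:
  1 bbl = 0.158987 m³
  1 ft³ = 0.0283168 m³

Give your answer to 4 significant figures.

0.1377 bbl/day → 2.53386×10⁻⁷ m³/s
0.4029 day → 34810.6 s
V = Q × t = 2.53386×10⁻⁷ × 34810.6 = 0.00882052 m³
In ft³: 0.00882052 / 0.0283168 = 0.311494 ft³

0.3115 ft³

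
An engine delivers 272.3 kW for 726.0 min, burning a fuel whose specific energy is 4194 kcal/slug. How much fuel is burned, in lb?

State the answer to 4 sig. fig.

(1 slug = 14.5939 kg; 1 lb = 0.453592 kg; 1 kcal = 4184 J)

272.3 kW → 272300 W
726.0 min → 43560 s
E = P × t = 272300 × 43560 = 1.18614×10¹⁰ J
4194 kcal/slug → 1.2024×10⁶ J/kg
m = E / e_s = 1.18614×10¹⁰ / 1.2024×10⁶ = 9864.77 kg
In lb: 9864.77 / 0.453592 = 21748.1 lb

2.175×10⁴ lb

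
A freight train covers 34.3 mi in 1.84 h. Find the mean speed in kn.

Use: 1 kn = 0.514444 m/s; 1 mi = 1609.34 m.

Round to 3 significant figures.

34.3 mi × 1609.34 → 55200.4 m
1.84 h × 3600 → 6624 s
v = d / t = 55200.4 m / 6624 s = 8.33339 m/s
8.33339 m/s ÷ (0.514444 m/s/kn) = 16.1988 kn

16.2 kn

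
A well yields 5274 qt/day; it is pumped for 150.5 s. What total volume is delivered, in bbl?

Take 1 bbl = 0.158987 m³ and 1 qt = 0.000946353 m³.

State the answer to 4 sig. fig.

5274 qt/day → 5.7767×10⁻⁵ m³/s
V = Q × t = 5.7767×10⁻⁵ × 150.5 = 0.00869393 m³
In bbl: 0.00869393 / 0.158987 = 0.0546833 bbl

0.05468 bbl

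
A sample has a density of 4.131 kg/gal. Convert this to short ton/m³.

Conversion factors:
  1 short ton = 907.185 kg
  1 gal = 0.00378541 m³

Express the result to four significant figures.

1.203 short ton/m³

4.131 kg/gal ÷ 0.00378541 m³/gal = 1091.3 kg/m³
1091.3 kg/m³ ÷ 907.185 kg/short ton = 1.20295 short ton/m³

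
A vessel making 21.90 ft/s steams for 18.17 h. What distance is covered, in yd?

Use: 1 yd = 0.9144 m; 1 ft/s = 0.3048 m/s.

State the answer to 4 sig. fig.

21.90 ft/s × 0.3048 → 6.67512 m/s
18.17 h × 3600 → 65412 s
d = v × t = 6.67512 m/s × 65412 s = 436633 m
436633 m ÷ (0.9144 m/yd) = 477508 yd

4.775×10⁵ yd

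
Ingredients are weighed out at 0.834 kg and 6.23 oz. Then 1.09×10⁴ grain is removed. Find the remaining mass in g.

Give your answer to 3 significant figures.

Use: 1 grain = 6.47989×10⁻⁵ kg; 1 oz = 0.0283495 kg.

304 g

0.834 kg (already kg)
6.23 oz × 0.0283495 = 0.176617 kg
1.09×10⁴ grain × 6.47989×10⁻⁵ = 0.706308 kg
Net: 0.834 + 0.176617 − 0.706308 = 0.304309 kg
In g: 0.304309 / 0.001 = 304.309 g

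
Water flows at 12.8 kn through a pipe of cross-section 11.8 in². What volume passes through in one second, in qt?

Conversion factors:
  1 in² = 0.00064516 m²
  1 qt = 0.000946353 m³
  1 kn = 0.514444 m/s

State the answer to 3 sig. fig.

53.0 qt

12.8 kn × 0.514444 → 6.58488 m/s
11.8 in² × 0.00064516 → 0.00761289 m²
V = v × A × t = 6.58488 m/s × 0.00761289 m² × 1 s = 0.05013 m³
0.05013 m³ ÷ (0.000946353 m³/qt) = 52.9718 qt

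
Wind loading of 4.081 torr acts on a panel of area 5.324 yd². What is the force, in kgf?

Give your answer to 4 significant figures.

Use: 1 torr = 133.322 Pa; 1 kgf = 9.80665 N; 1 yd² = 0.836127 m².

247.0 kgf

4.081 torr × 133.322 → 544.087 Pa
5.324 yd² × 0.836127 → 4.45154 m²
F = P × A = 544.087 Pa × 4.45154 m² = 2422.03 N
2422.03 N ÷ (9.80665 N/kgf) = 246.978 kgf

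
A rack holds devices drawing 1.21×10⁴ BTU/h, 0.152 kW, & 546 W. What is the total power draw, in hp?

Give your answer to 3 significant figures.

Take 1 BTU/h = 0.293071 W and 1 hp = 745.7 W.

5.69 hp

1.21×10⁴ BTU/h × 0.293071 = 3546.16 W
0.152 kW × 1000 = 152 W
546 W (already W)
Sum: 3546.16 + 152 + 546 = 4244.16 W
In hp: 4244.16 / 745.7 = 5.69151 hp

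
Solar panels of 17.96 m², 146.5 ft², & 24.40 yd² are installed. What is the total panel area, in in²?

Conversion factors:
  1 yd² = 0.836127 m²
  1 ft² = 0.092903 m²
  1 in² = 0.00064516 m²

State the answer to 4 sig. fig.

17.96 m² (already m²)
146.5 ft² × 0.092903 = 13.6103 m²
24.40 yd² × 0.836127 = 20.4015 m²
Sum: 17.96 + 13.6103 + 20.4015 = 51.9718 m²
In in²: 51.9718 / 0.00064516 = 80556.5 in²

8.056×10⁴ in²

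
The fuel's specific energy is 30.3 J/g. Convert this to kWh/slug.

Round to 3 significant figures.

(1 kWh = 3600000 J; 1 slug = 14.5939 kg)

0.123 kWh/slug

30.3 J/g ÷ 0.001 kg/g = 30300 J/kg
30300 J/kg ÷ 3600000 J/kWh × 14.5939 kg/slug = 0.122832 kWh/slug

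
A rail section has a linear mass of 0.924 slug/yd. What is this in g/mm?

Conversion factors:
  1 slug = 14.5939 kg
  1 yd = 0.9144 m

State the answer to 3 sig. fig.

0.924 slug/yd × 14.5939 kg/slug ÷ 0.9144 m/yd = 14.7471 kg/m
14.7471 kg/m ÷ 0.001 kg/g × 0.001 m/mm = 14.7471 g/mm

14.7 g/mm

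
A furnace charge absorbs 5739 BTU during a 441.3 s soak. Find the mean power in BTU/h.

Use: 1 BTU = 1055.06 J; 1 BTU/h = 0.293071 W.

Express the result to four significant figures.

4.682×10⁴ BTU/h

5739 BTU × 1055.06 → 6.05499×10⁶ J
P = E / t = 6.05499×10⁶ J / 441.3 s = 13720.8 W
13720.8 W ÷ (0.293071 W/BTU/h) = 46817.3 BTU/h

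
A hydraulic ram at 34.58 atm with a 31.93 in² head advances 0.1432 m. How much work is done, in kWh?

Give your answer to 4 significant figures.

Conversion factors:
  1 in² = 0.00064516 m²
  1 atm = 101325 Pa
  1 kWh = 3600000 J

0.002871 kWh

34.58 atm → 3.50382×10⁶ Pa
31.93 in² → 0.0206 m²
F = P × A = 3.50382×10⁶ × 0.0206 = 72178.7 N
W = F × d = 72178.7 × 0.1432 = 10336 J
In kWh: 10336 / 3600000 = 0.00287111 kWh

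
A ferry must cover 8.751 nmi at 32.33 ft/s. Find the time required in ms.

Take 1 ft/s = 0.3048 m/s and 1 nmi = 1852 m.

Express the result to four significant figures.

1.645×10⁶ ms

8.751 nmi × 1852 → 16206.9 m
32.33 ft/s × 0.3048 → 9.85418 m/s
t = d / v = 16206.9 m / 9.85418 m/s = 1644.67 s
1644.67 s ÷ (0.001 s/ms) = 1.64467×10⁶ ms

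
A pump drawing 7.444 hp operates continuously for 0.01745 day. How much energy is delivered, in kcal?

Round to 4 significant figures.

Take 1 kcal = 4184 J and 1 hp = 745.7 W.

2000 kcal

7.444 hp × 745.7 → 5550.99 W
0.01745 day × 86400 → 1507.68 s
E = P × t = 5550.99 W × 1507.68 s = 8.36912×10⁶ J
8.36912×10⁶ J ÷ (4184 J/kcal) = 2000.27 kcal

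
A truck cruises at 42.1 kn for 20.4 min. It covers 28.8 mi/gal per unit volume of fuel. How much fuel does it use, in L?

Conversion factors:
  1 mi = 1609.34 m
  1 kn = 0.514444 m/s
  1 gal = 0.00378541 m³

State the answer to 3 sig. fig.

42.1 kn → 21.6581 m/s
20.4 min → 1224 s
d = v × t = 21.6581 × 1224 = 26509.5 m
28.8 mi/gal → 1.22441×10⁷ m/m³
V = d / (distance per unit fuel) = 26509.5 / 1.22441×10⁷ = 0.00216508 m³
In L: 0.00216508 / 0.001 = 2.16508 L

2.17 L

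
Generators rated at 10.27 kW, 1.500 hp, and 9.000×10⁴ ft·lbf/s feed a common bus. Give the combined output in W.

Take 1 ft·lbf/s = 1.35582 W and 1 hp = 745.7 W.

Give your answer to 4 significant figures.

10.27 kW × 1000 = 10270 W
1.500 hp × 745.7 = 1118.55 W
9.000×10⁴ ft·lbf/s × 1.35582 = 122024 W
Combined: 10270 + 1118.55 + 122024 = 133413 W

1.334×10⁵ W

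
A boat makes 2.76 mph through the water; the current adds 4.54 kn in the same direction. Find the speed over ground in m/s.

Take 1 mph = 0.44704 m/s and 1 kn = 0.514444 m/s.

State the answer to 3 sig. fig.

2.76 mph × 0.44704 → 1.23383 m/s
4.54 kn × 0.514444 → 2.33558 m/s
Total: 1.23383 + 2.33558 = 3.56941 m/s

3.57 m/s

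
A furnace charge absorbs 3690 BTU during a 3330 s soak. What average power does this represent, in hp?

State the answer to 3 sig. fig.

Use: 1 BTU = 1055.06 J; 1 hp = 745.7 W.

3690 BTU × 1055.06 = 3.89317×10⁶ J
P = E / t = 3.89317×10⁶ J / 3330 s = 1169.12 W
1169.12 W ÷ (745.7 W/hp) = 1.56782 hp

1.57 hp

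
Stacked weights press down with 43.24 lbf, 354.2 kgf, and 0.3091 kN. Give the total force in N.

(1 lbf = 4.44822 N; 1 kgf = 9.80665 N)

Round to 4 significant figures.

43.24 lbf × 4.44822 = 192.341 N
354.2 kgf × 9.80665 = 3473.52 N
0.3091 kN × 1000 = 309.1 N
Combined: 192.341 + 3473.52 + 309.1 = 3974.96 N

3975 N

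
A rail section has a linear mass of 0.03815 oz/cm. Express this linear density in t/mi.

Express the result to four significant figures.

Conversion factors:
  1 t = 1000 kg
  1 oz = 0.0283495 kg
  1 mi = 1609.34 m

0.1741 t/mi

0.03815 oz/cm × 0.0283495 kg/oz ÷ 0.01 m/cm = 0.108153 kg/m
0.108153 kg/m ÷ 1000 kg/t × 1609.34 m/mi = 0.174055 t/mi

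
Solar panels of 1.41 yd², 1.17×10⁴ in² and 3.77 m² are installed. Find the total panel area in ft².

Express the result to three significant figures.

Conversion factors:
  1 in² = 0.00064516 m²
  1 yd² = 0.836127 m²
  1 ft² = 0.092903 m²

135 ft²

1.41 yd² × 0.836127 = 1.17894 m²
1.17×10⁴ in² × 0.00064516 = 7.54837 m²
3.77 m² (already m²)
Sum: 1.17894 + 7.54837 + 3.77 = 12.4973 m²
In ft²: 12.4973 / 0.092903 = 134.52 ft²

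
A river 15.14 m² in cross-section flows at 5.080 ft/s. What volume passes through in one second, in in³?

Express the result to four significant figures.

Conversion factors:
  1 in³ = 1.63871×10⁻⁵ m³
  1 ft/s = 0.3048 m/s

5.080 ft/s × 0.3048 = 1.54838 m/s
V = v × A × t = 1.54838 m/s × 15.14 m² × 1 s = 23.4425 m³
23.4425 m³ ÷ (1.63871×10⁻⁵ m³/in³) = 1.43055×10⁶ in³

1.431×10⁶ in³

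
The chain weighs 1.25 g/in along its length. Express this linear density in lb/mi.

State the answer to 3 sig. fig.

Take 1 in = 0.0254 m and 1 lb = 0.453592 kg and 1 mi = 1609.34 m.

1.25 g/in × 0.001 kg/g ÷ 0.0254 m/in = 0.0492126 kg/m
0.0492126 kg/m ÷ 0.453592 kg/lb × 1609.34 m/mi = 174.606 lb/mi

175 lb/mi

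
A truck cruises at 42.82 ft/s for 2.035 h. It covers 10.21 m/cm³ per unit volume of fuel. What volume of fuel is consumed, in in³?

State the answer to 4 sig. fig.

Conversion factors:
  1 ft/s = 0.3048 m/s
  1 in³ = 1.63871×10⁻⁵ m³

42.82 ft/s → 13.0515 m/s
2.035 h → 7326 s
d = v × t = 13.0515 × 7326 = 95615.3 m
10.21 m/cm³ → 1.021×10⁷ m/m³
V = d / (distance per unit fuel) = 95615.3 / 1.021×10⁷ = 0.00936487 m³
In in³: 0.00936487 / 1.63871×10⁻⁵ = 571.478 in³

571.5 in³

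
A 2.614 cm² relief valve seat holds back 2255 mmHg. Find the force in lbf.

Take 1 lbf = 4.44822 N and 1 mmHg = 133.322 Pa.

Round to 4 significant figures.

17.67 lbf

2255 mmHg × 133.322 → 300641 Pa
2.614 cm² × 0.0001 → 2.614×10⁻⁴ m²
F = P × A = 300641 Pa × 2.614×10⁻⁴ m² = 78.5876 N
78.5876 N ÷ (4.44822 N/lbf) = 17.6672 lbf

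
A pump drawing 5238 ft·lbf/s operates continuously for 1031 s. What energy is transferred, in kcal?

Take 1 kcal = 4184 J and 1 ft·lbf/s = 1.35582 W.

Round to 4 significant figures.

5238 ft·lbf/s × 1.35582 = 7101.79 W
E = P × t = 7101.79 W × 1031 s = 7.32195×10⁶ J
7.32195×10⁶ J ÷ (4184 J/kcal) = 1749.99 kcal

1750 kcal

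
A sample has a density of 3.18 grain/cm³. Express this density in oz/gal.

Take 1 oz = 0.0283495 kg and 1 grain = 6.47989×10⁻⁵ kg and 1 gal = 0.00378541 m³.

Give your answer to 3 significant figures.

27.5 oz/gal

3.18 grain/cm³ × 6.47989×10⁻⁵ kg/grain ÷ 10⁻⁶ m³/cm³ = 206.061 kg/m³
206.061 kg/m³ ÷ 0.0283495 kg/oz × 0.00378541 m³/gal = 27.5146 oz/gal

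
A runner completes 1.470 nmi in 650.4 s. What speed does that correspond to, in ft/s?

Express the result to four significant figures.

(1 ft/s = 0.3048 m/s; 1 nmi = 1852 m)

1.470 nmi × 1852 → 2722.44 m
v = d / t = 2722.44 m / 650.4 s = 4.18579 m/s
4.18579 m/s ÷ (0.3048 m/s/ft/s) = 13.7329 ft/s

13.73 ft/s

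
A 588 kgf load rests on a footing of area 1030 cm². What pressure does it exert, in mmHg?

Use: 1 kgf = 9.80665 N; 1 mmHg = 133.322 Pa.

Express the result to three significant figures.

588 kgf × 9.80665 → 5766.31 N
1030 cm² × 0.0001 → 0.103 m²
P = F / A = 5766.31 N / 0.103 m² = 55983.6 Pa
55983.6 Pa ÷ (133.322 Pa/mmHg) = 419.913 mmHg

420 mmHg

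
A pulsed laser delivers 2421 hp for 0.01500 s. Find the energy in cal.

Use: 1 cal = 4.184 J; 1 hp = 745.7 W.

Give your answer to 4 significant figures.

2421 hp × 745.7 = 1.80534×10⁶ W
E = P × t = 1.80534×10⁶ W × 0.015 s = 27080.1 J
27080.1 J ÷ (4.184 J/cal) = 6472.3 cal

6472 cal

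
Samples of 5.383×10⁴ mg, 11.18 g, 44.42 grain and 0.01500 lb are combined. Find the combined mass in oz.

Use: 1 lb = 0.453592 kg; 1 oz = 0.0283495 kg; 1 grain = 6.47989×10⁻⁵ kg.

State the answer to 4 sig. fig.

5.383×10⁴ mg × 10⁻⁶ = 0.05383 kg
11.18 g × 0.001 = 0.01118 kg
44.42 grain × 6.47989×10⁻⁵ = 0.00287837 kg
0.01500 lb × 0.453592 = 0.00680388 kg
Sum: 0.05383 + 0.01118 + 0.00287837 + 0.00680388 = 0.0746922 kg
In oz: 0.0746922 / 0.0283495 = 2.63469 oz

2.635 oz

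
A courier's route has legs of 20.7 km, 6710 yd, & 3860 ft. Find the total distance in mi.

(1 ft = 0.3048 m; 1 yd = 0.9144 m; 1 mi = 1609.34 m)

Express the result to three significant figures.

17.4 mi

20.7 km × 1000 = 20700 m
6710 yd × 0.9144 = 6135.62 m
3860 ft × 0.3048 = 1176.53 m
Total: 20700 + 6135.62 + 1176.53 = 28012.2 m
In mi: 28012.2 / 1609.34 = 17.406 mi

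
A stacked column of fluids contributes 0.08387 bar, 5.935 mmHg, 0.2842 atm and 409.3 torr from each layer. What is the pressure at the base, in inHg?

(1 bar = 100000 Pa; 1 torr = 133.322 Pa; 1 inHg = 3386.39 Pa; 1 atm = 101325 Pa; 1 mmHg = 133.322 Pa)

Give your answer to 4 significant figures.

27.33 inHg

0.08387 bar × 100000 = 8387 Pa
5.935 mmHg × 133.322 = 791.266 Pa
0.2842 atm × 101325 = 28796.6 Pa
409.3 torr × 133.322 = 54568.7 Pa
Sum: 8387 + 791.266 + 28796.6 + 54568.7 = 92543.6 Pa
In inHg: 92543.6 / 3386.39 = 27.3281 inHg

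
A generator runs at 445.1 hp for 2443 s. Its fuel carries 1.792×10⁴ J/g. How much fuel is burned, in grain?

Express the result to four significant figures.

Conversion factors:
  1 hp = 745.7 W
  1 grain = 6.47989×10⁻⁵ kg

445.1 hp → 331911 W
E = P × t = 331911 × 2443 = 8.10859×10⁸ J
1.792×10⁴ J/g → 1.792×10⁷ J/kg
m = E / e_s = 8.10859×10⁸ / 1.792×10⁷ = 45.2488 kg
In grain: 45.2488 / 6.47989×10⁻⁵ = 698296 grain

6.983×10⁵ grain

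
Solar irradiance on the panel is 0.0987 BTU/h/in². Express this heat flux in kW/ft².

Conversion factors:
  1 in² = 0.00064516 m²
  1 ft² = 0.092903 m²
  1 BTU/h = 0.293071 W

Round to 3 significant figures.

0.0987 BTU/h/in² × 0.293071 W/BTU/h ÷ 0.00064516 m²/in² = 44.8356 W/m²
44.8356 W/m² ÷ 1000 W/kW × 0.092903 m²/ft² = 0.00416536 kW/ft²

0.00417 kW/ft²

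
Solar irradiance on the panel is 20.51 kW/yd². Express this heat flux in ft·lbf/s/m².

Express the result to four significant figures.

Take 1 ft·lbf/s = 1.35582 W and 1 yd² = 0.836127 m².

20.51 kW/yd² × 1000 W/kW ÷ 0.836127 m²/yd² = 24529.8 W/m²
24529.8 W/m² ÷ 1.35582 W/ft·lbf/s = 18092.2 ft·lbf/s/m²

1.809×10⁴ ft·lbf/s/m²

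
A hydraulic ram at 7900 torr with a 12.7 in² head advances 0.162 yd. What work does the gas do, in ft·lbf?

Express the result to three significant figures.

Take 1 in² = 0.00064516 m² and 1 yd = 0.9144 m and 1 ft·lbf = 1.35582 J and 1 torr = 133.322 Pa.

943 ft·lbf

7900 torr → 1.05324×10⁶ Pa
12.7 in² → 0.00819353 m²
F = P × A = 1.05324×10⁶ × 0.00819353 = 8629.75 N
0.162 yd → 0.148133 m
W = F × d = 8629.75 × 0.148133 = 1278.35 J
In ft·lbf: 1278.35 / 1.35582 = 942.861 ft·lbf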